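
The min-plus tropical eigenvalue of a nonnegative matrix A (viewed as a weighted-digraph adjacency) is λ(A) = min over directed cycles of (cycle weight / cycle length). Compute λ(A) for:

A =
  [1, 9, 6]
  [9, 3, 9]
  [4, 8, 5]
λ(A) = 1

Enumerate directed cycles and compute their means (weight / length). Sample:
  cycle 0 → 0: weight = 1, length = 1, mean = 1/1 ≈ 1.000
  cycle 1 → 1: weight = 3, length = 1, mean = 3/1 ≈ 3.000
  cycle 2 → 2: weight = 5, length = 1, mean = 5/1 ≈ 5.000
  cycle 0 → 1 → 0: weight = 18, length = 2, mean = 18/2 ≈ 9.000
  cycle 0 → 2 → 0: weight = 10, length = 2, mean = 10/2 ≈ 5.000
  cycle 1 → 0 → 1: weight = 18, length = 2, mean = 18/2 ≈ 9.000
Minimum mean = 1.000, attained e.g. along the cycle 0 → 0 with weight 1 and length 1. So λ(A) = 1/1 = 1.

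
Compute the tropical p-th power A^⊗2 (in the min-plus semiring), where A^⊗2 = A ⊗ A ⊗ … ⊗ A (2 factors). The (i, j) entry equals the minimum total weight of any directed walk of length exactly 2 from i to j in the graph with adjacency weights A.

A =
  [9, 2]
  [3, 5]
A^⊗2 =
  [5, 7]
  [8, 5]

Each entry (A^⊗2)_ij equals the minimum over all length-2 walks i = v_0 → v_1 → … → v_2 = j of Σ_t A[v_t][v_{t+1}]. For example, for (i, j) = (0, 1) we minimise over 2 possible intermediate vertex sequences; the minimum is 7, attained along the walk 0 → 1 → 1.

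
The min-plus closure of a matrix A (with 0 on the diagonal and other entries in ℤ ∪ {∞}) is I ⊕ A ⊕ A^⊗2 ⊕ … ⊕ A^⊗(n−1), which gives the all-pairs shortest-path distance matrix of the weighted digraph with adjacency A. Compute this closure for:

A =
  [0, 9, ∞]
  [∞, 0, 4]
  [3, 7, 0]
Closure =
  [0, 9, 13]
  [7, 0, 4]
  [3, 7, 0]

This is the Floyd-Warshall all-pairs shortest-path computation. For each intermediate vertex k = 0, 1, …, 2, update dist[i][j] ← min(dist[i][j], dist[i][k] + dist[k][j]). The final matrix gives, for each (i, j), the minimum total weight of any directed path from i to j (possibly empty when i = j).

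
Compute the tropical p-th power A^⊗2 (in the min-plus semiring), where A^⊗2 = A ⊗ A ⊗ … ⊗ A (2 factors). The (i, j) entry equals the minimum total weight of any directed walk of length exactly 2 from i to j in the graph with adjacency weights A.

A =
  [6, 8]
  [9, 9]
A^⊗2 =
  [12, 14]
  [15, 17]

Each entry (A^⊗2)_ij equals the minimum over all length-2 walks i = v_0 → v_1 → … → v_2 = j of Σ_t A[v_t][v_{t+1}]. For example, for (i, j) = (0, 1) we minimise over 2 possible intermediate vertex sequences; the minimum is 14, attained along the walk 0 → 0 → 1.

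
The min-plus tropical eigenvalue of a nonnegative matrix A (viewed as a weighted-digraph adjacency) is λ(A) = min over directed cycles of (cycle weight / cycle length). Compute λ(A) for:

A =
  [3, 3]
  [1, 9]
λ(A) = 2

Enumerate directed cycles and compute their means (weight / length). Sample:
  cycle 0 → 0: weight = 3, length = 1, mean = 3/1 ≈ 3.000
  cycle 1 → 1: weight = 9, length = 1, mean = 9/1 ≈ 9.000
  cycle 0 → 1 → 0: weight = 4, length = 2, mean = 4/2 ≈ 2.000
  cycle 1 → 0 → 1: weight = 4, length = 2, mean = 4/2 ≈ 2.000
Minimum mean = 2.000, attained e.g. along the cycle 0 → 1 → 0 with weight 4 and length 2. So λ(A) = 4/2 = 2.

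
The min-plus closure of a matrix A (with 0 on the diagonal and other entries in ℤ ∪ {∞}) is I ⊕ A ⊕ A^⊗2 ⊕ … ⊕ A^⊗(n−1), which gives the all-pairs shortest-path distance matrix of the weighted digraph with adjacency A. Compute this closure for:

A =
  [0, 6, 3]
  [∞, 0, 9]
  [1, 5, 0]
Closure =
  [0, 6, 3]
  [10, 0, 9]
  [1, 5, 0]

This is the Floyd-Warshall all-pairs shortest-path computation. For each intermediate vertex k = 0, 1, …, 2, update dist[i][j] ← min(dist[i][j], dist[i][k] + dist[k][j]). The final matrix gives, for each (i, j), the minimum total weight of any directed path from i to j (possibly empty when i = j).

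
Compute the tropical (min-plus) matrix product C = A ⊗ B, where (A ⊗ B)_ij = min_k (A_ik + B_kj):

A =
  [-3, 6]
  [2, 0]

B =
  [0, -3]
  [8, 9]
A ⊗ B =
  [-3, -6]
  [2, -1]

Apply the min-plus product entry-by-entry:
  C[0][0] = min over k of (A[0][0] + B[0][0] = -3 + 0 = -3, A[0][1] + B[1][0] = 6 + 8 = 14) = -3 (attained at k = 0)
  C[0][1] = min over k of (A[0][0] + B[0][1] = -3 + -3 = -6, A[0][1] + B[1][1] = 6 + 9 = 15) = -6 (attained at k = 0)
  C[1][0] = min over k of (A[1][0] + B[0][0] = 2 + 0 = 2, A[1][1] + B[1][0] = 0 + 8 = 8) = 2 (attained at k = 0)
  C[1][1] = min over k of (A[1][0] + B[0][1] = 2 + -3 = -1, A[1][1] + B[1][1] = 0 + 9 = 9) = -1 (attained at k = 0)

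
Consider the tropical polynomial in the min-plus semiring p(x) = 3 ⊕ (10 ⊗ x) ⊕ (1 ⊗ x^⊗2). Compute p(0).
p(0) = 1

A tropical monomial a ⊗ x^⊗i evaluates to a + i · x. Evaluating each term at x = 0:
  Term 0 contributes 3 + 0 · 0 = 3
  Term 1 contributes 10 + 1 · 0 = 10
  Term 2 contributes 1 + 2 · 0 = 1
p(0) = ⊕ of these = min[3, 10, 1] = 1.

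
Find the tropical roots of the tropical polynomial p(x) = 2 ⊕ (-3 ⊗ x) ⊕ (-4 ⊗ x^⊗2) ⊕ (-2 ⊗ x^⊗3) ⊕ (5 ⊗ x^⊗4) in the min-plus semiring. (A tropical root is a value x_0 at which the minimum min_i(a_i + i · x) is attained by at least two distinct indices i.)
Roots: {-7, -2, 1, 5}

Each tropical root is a break point of the lower envelope of the lines y = a_i + i · x (there are 5 lines, with slopes 0, 1, ..., 4). Only the lines that attain the minimum somewhere contribute to roots; other lines are dominated. Here the surviving (envelope) indices are i = 4, i = 3, i = 2, i = 1, i = 0.
Intersections between consecutive envelope lines give the roots: for adjacent envelope indices i < j the intersection is x = (a_i − a_j) / (j − i). Reading off the sorted break points: {-7, -2, 1, 5}.
Verification: at each break x_0, at least two indices attain the minimum of min_i(a_i + i · x_0).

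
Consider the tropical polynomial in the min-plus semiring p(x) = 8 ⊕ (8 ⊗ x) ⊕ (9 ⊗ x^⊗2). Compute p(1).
p(1) = 8

A tropical monomial a ⊗ x^⊗i evaluates to a + i · x. Evaluating each term at x = 1:
  Term 0 contributes 8 + 0 · 1 = 8
  Term 1 contributes 8 + 1 · 1 = 9
  Term 2 contributes 9 + 2 · 1 = 11
p(1) = ⊕ of these = min[8, 9, 11] = 8.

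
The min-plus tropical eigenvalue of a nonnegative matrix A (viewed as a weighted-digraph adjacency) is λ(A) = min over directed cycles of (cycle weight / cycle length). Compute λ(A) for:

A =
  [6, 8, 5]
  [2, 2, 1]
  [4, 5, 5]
λ(A) = 2

Enumerate directed cycles and compute their means (weight / length). Sample:
  cycle 0 → 0: weight = 6, length = 1, mean = 6/1 ≈ 6.000
  cycle 1 → 1: weight = 2, length = 1, mean = 2/1 ≈ 2.000
  cycle 2 → 2: weight = 5, length = 1, mean = 5/1 ≈ 5.000
  cycle 0 → 1 → 0: weight = 10, length = 2, mean = 10/2 ≈ 5.000
  cycle 0 → 2 → 0: weight = 9, length = 2, mean = 9/2 ≈ 4.500
  cycle 1 → 0 → 1: weight = 10, length = 2, mean = 10/2 ≈ 5.000
Minimum mean = 2.000, attained e.g. along the cycle 1 → 1 with weight 2 and length 1. So λ(A) = 2/1 = 2.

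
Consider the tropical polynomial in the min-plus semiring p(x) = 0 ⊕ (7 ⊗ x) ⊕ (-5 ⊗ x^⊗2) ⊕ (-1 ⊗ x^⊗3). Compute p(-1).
p(-1) = -7

A tropical monomial a ⊗ x^⊗i evaluates to a + i · x. Evaluating each term at x = -1:
  Term 0 contributes 0 + 0 · -1 = 0
  Term 1 contributes 7 + 1 · -1 = 6
  Term 2 contributes -5 + 2 · -1 = -7
  Term 3 contributes -1 + 3 · -1 = -4
p(-1) = ⊕ of these = min[0, 6, -7, -4] = -7.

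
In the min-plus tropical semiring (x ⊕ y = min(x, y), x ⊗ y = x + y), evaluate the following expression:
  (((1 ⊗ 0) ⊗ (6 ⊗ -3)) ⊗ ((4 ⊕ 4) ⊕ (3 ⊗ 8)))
(((1 ⊗ 0) ⊗ (6 ⊗ -3)) ⊗ ((4 ⊕ 4) ⊕ (3 ⊗ 8))) = 8

Expand innermost to outermost. Recall ⊕ takes the minimum of its arguments and ⊗ takes their sum. Working out the expression (((1 ⊗ 0) ⊗ (6 ⊗ -3)) ⊗ ((4 ⊕ 4) ⊕ (3 ⊗ 8))) gives 8.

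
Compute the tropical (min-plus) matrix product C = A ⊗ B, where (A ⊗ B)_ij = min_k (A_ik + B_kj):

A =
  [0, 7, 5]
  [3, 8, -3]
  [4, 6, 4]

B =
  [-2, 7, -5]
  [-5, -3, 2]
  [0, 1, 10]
A ⊗ B =
  [-2, 4, -5]
  [-3, -2, -2]
  [1, 3, -1]

Apply the min-plus product entry-by-entry:
  C[0][0] = min over k of (A[0][0] + B[0][0] = 0 + -2 = -2, A[0][1] + B[1][0] = 7 + -5 = 2, A[0][2] + B[2][0] = 5 + 0 = 5) = -2 (attained at k = 0)
  C[0][1] = min over k of (A[0][0] + B[0][1] = 0 + 7 = 7, A[0][1] + B[1][1] = 7 + -3 = 4, A[0][2] + B[2][1] = 5 + 1 = 6) = 4 (attained at k = 1)
  C[0][2] = min over k of (A[0][0] + B[0][2] = 0 + -5 = -5, A[0][1] + B[1][2] = 7 + 2 = 9, A[0][2] + B[2][2] = 5 + 10 = 15) = -5 (attained at k = 0)
  C[1][0] = min over k of (A[1][0] + B[0][0] = 3 + -2 = 1, A[1][1] + B[1][0] = 8 + -5 = 3, A[1][2] + B[2][0] = -3 + 0 = -3) = -3 (attained at k = 2)
  C[1][1] = min over k of (A[1][0] + B[0][1] = 3 + 7 = 10, A[1][1] + B[1][1] = 8 + -3 = 5, A[1][2] + B[2][1] = -3 + 1 = -2) = -2 (attained at k = 2)
  C[1][2] = min over k of (A[1][0] + B[0][2] = 3 + -5 = -2, A[1][1] + B[1][2] = 8 + 2 = 10, A[1][2] + B[2][2] = -3 + 10 = 7) = -2 (attained at k = 0)
  C[2][0] = min over k of (A[2][0] + B[0][0] = 4 + -2 = 2, A[2][1] + B[1][0] = 6 + -5 = 1, A[2][2] + B[2][0] = 4 + 0 = 4) = 1 (attained at k = 1)
  C[2][1] = min over k of (A[2][0] + B[0][1] = 4 + 7 = 11, A[2][1] + B[1][1] = 6 + -3 = 3, A[2][2] + B[2][1] = 4 + 1 = 5) = 3 (attained at k = 1)
  C[2][2] = min over k of (A[2][0] + B[0][2] = 4 + -5 = -1, A[2][1] + B[1][2] = 6 + 2 = 8, A[2][2] + B[2][2] = 4 + 10 = 14) = -1 (attained at k = 0)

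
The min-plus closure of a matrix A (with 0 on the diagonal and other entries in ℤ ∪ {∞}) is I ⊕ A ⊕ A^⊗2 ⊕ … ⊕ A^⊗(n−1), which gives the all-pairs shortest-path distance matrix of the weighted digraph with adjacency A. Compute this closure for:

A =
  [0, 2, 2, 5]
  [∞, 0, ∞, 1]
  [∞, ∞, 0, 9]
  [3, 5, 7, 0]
Closure =
  [0, 2, 2, 3]
  [4, 0, 6, 1]
  [12, 14, 0, 9]
  [3, 5, 5, 0]

This is the Floyd-Warshall all-pairs shortest-path computation. For each intermediate vertex k = 0, 1, …, 3, update dist[i][j] ← min(dist[i][j], dist[i][k] + dist[k][j]). The final matrix gives, for each (i, j), the minimum total weight of any directed path from i to j (possibly empty when i = j).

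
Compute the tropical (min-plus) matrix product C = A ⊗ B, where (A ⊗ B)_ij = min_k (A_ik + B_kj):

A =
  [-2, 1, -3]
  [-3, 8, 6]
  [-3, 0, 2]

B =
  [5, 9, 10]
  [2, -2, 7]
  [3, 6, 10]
A ⊗ B =
  [0, -1, 7]
  [2, 6, 7]
  [2, -2, 7]

Apply the min-plus product entry-by-entry:
  C[0][0] = min over k of (A[0][0] + B[0][0] = -2 + 5 = 3, A[0][1] + B[1][0] = 1 + 2 = 3, A[0][2] + B[2][0] = -3 + 3 = 0) = 0 (attained at k = 2)
  C[0][1] = min over k of (A[0][0] + B[0][1] = -2 + 9 = 7, A[0][1] + B[1][1] = 1 + -2 = -1, A[0][2] + B[2][1] = -3 + 6 = 3) = -1 (attained at k = 1)
  C[0][2] = min over k of (A[0][0] + B[0][2] = -2 + 10 = 8, A[0][1] + B[1][2] = 1 + 7 = 8, A[0][2] + B[2][2] = -3 + 10 = 7) = 7 (attained at k = 2)
  C[1][0] = min over k of (A[1][0] + B[0][0] = -3 + 5 = 2, A[1][1] + B[1][0] = 8 + 2 = 10, A[1][2] + B[2][0] = 6 + 3 = 9) = 2 (attained at k = 0)
  C[1][1] = min over k of (A[1][0] + B[0][1] = -3 + 9 = 6, A[1][1] + B[1][1] = 8 + -2 = 6, A[1][2] + B[2][1] = 6 + 6 = 12) = 6 (attained at k = 0)
  C[1][2] = min over k of (A[1][0] + B[0][2] = -3 + 10 = 7, A[1][1] + B[1][2] = 8 + 7 = 15, A[1][2] + B[2][2] = 6 + 10 = 16) = 7 (attained at k = 0)
  C[2][0] = min over k of (A[2][0] + B[0][0] = -3 + 5 = 2, A[2][1] + B[1][0] = 0 + 2 = 2, A[2][2] + B[2][0] = 2 + 3 = 5) = 2 (attained at k = 0)
  C[2][1] = min over k of (A[2][0] + B[0][1] = -3 + 9 = 6, A[2][1] + B[1][1] = 0 + -2 = -2, A[2][2] + B[2][1] = 2 + 6 = 8) = -2 (attained at k = 1)
  C[2][2] = min over k of (A[2][0] + B[0][2] = -3 + 10 = 7, A[2][1] + B[1][2] = 0 + 7 = 7, A[2][2] + B[2][2] = 2 + 10 = 12) = 7 (attained at k = 0)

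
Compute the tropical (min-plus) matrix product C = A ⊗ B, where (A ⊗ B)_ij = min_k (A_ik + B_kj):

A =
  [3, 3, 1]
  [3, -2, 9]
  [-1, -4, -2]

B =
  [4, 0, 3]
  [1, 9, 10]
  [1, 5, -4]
A ⊗ B =
  [2, 3, -3]
  [-1, 3, 5]
  [-3, -1, -6]

Apply the min-plus product entry-by-entry:
  C[0][0] = min over k of (A[0][0] + B[0][0] = 3 + 4 = 7, A[0][1] + B[1][0] = 3 + 1 = 4, A[0][2] + B[2][0] = 1 + 1 = 2) = 2 (attained at k = 2)
  C[0][1] = min over k of (A[0][0] + B[0][1] = 3 + 0 = 3, A[0][1] + B[1][1] = 3 + 9 = 12, A[0][2] + B[2][1] = 1 + 5 = 6) = 3 (attained at k = 0)
  C[0][2] = min over k of (A[0][0] + B[0][2] = 3 + 3 = 6, A[0][1] + B[1][2] = 3 + 10 = 13, A[0][2] + B[2][2] = 1 + -4 = -3) = -3 (attained at k = 2)
  C[1][0] = min over k of (A[1][0] + B[0][0] = 3 + 4 = 7, A[1][1] + B[1][0] = -2 + 1 = -1, A[1][2] + B[2][0] = 9 + 1 = 10) = -1 (attained at k = 1)
  C[1][1] = min over k of (A[1][0] + B[0][1] = 3 + 0 = 3, A[1][1] + B[1][1] = -2 + 9 = 7, A[1][2] + B[2][1] = 9 + 5 = 14) = 3 (attained at k = 0)
  C[1][2] = min over k of (A[1][0] + B[0][2] = 3 + 3 = 6, A[1][1] + B[1][2] = -2 + 10 = 8, A[1][2] + B[2][2] = 9 + -4 = 5) = 5 (attained at k = 2)
  C[2][0] = min over k of (A[2][0] + B[0][0] = -1 + 4 = 3, A[2][1] + B[1][0] = -4 + 1 = -3, A[2][2] + B[2][0] = -2 + 1 = -1) = -3 (attained at k = 1)
  C[2][1] = min over k of (A[2][0] + B[0][1] = -1 + 0 = -1, A[2][1] + B[1][1] = -4 + 9 = 5, A[2][2] + B[2][1] = -2 + 5 = 3) = -1 (attained at k = 0)
  C[2][2] = min over k of (A[2][0] + B[0][2] = -1 + 3 = 2, A[2][1] + B[1][2] = -4 + 10 = 6, A[2][2] + B[2][2] = -2 + -4 = -6) = -6 (attained at k = 2)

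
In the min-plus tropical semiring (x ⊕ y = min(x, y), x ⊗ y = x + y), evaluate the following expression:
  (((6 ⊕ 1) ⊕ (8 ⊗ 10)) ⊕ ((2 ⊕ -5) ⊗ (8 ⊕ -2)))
(((6 ⊕ 1) ⊕ (8 ⊗ 10)) ⊕ ((2 ⊕ -5) ⊗ (8 ⊕ -2))) = -7

Expand innermost to outermost. Recall ⊕ takes the minimum of its arguments and ⊗ takes their sum. Working out the expression (((6 ⊕ 1) ⊕ (8 ⊗ 10)) ⊕ ((2 ⊕ -5) ⊗ (8 ⊕ -2))) gives -7.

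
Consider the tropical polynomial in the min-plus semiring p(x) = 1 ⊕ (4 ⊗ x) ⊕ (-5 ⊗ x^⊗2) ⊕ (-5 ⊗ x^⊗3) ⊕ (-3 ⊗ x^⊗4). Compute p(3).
p(3) = 1

A tropical monomial a ⊗ x^⊗i evaluates to a + i · x. Evaluating each term at x = 3:
  Term 0 contributes 1 + 0 · 3 = 1
  Term 1 contributes 4 + 1 · 3 = 7
  Term 2 contributes -5 + 2 · 3 = 1
  Term 3 contributes -5 + 3 · 3 = 4
  Term 4 contributes -3 + 4 · 3 = 9
p(3) = ⊕ of these = min[1, 7, 1, 4, 9] = 1.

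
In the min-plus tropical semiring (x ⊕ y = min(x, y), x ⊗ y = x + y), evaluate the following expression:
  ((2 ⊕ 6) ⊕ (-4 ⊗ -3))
((2 ⊕ 6) ⊕ (-4 ⊗ -3)) = -7

Expand innermost to outermost. Recall ⊕ takes the minimum of its arguments and ⊗ takes their sum. Working out the expression ((2 ⊕ 6) ⊕ (-4 ⊗ -3)) gives -7.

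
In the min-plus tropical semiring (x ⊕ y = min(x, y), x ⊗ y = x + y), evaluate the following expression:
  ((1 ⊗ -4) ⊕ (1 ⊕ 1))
((1 ⊗ -4) ⊕ (1 ⊕ 1)) = -3

Expand innermost to outermost. Recall ⊕ takes the minimum of its arguments and ⊗ takes their sum. Working out the expression ((1 ⊗ -4) ⊕ (1 ⊕ 1)) gives -3.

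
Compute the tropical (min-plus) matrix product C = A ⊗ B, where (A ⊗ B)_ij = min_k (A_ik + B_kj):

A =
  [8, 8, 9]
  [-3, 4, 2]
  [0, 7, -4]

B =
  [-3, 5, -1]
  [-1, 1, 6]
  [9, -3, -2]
A ⊗ B =
  [5, 6, 7]
  [-6, -1, -4]
  [-3, -7, -6]

Apply the min-plus product entry-by-entry:
  C[0][0] = min over k of (A[0][0] + B[0][0] = 8 + -3 = 5, A[0][1] + B[1][0] = 8 + -1 = 7, A[0][2] + B[2][0] = 9 + 9 = 18) = 5 (attained at k = 0)
  C[0][1] = min over k of (A[0][0] + B[0][1] = 8 + 5 = 13, A[0][1] + B[1][1] = 8 + 1 = 9, A[0][2] + B[2][1] = 9 + -3 = 6) = 6 (attained at k = 2)
  C[0][2] = min over k of (A[0][0] + B[0][2] = 8 + -1 = 7, A[0][1] + B[1][2] = 8 + 6 = 14, A[0][2] + B[2][2] = 9 + -2 = 7) = 7 (attained at k = 0)
  C[1][0] = min over k of (A[1][0] + B[0][0] = -3 + -3 = -6, A[1][1] + B[1][0] = 4 + -1 = 3, A[1][2] + B[2][0] = 2 + 9 = 11) = -6 (attained at k = 0)
  C[1][1] = min over k of (A[1][0] + B[0][1] = -3 + 5 = 2, A[1][1] + B[1][1] = 4 + 1 = 5, A[1][2] + B[2][1] = 2 + -3 = -1) = -1 (attained at k = 2)
  C[1][2] = min over k of (A[1][0] + B[0][2] = -3 + -1 = -4, A[1][1] + B[1][2] = 4 + 6 = 10, A[1][2] + B[2][2] = 2 + -2 = 0) = -4 (attained at k = 0)
  C[2][0] = min over k of (A[2][0] + B[0][0] = 0 + -3 = -3, A[2][1] + B[1][0] = 7 + -1 = 6, A[2][2] + B[2][0] = -4 + 9 = 5) = -3 (attained at k = 0)
  C[2][1] = min over k of (A[2][0] + B[0][1] = 0 + 5 = 5, A[2][1] + B[1][1] = 7 + 1 = 8, A[2][2] + B[2][1] = -4 + -3 = -7) = -7 (attained at k = 2)
  C[2][2] = min over k of (A[2][0] + B[0][2] = 0 + -1 = -1, A[2][1] + B[1][2] = 7 + 6 = 13, A[2][2] + B[2][2] = -4 + -2 = -6) = -6 (attained at k = 2)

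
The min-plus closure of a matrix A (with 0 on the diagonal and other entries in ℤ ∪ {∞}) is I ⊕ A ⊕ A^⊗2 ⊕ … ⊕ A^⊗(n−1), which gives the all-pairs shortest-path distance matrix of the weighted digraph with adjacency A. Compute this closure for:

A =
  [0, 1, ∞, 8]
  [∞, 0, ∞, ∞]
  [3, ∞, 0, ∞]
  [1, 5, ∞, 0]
Closure =
  [0, 1, ∞, 8]
  [∞, 0, ∞, ∞]
  [3, 4, 0, 11]
  [1, 2, ∞, 0]

This is the Floyd-Warshall all-pairs shortest-path computation. For each intermediate vertex k = 0, 1, …, 3, update dist[i][j] ← min(dist[i][j], dist[i][k] + dist[k][j]). The final matrix gives, for each (i, j), the minimum total weight of any directed path from i to j (possibly empty when i = j).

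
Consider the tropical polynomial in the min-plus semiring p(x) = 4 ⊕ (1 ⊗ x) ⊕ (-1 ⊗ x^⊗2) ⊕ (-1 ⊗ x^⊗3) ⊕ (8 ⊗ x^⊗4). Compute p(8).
p(8) = 4

A tropical monomial a ⊗ x^⊗i evaluates to a + i · x. Evaluating each term at x = 8:
  Term 0 contributes 4 + 0 · 8 = 4
  Term 1 contributes 1 + 1 · 8 = 9
  Term 2 contributes -1 + 2 · 8 = 15
  Term 3 contributes -1 + 3 · 8 = 23
  Term 4 contributes 8 + 4 · 8 = 40
p(8) = ⊕ of these = min[4, 9, 15, 23, 40] = 4.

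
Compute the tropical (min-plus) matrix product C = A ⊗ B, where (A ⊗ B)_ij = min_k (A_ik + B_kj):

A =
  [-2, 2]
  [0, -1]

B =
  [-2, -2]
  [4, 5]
A ⊗ B =
  [-4, -4]
  [-2, -2]

Apply the min-plus product entry-by-entry:
  C[0][0] = min over k of (A[0][0] + B[0][0] = -2 + -2 = -4, A[0][1] + B[1][0] = 2 + 4 = 6) = -4 (attained at k = 0)
  C[0][1] = min over k of (A[0][0] + B[0][1] = -2 + -2 = -4, A[0][1] + B[1][1] = 2 + 5 = 7) = -4 (attained at k = 0)
  C[1][0] = min over k of (A[1][0] + B[0][0] = 0 + -2 = -2, A[1][1] + B[1][0] = -1 + 4 = 3) = -2 (attained at k = 0)
  C[1][1] = min over k of (A[1][0] + B[0][1] = 0 + -2 = -2, A[1][1] + B[1][1] = -1 + 5 = 4) = -2 (attained at k = 0)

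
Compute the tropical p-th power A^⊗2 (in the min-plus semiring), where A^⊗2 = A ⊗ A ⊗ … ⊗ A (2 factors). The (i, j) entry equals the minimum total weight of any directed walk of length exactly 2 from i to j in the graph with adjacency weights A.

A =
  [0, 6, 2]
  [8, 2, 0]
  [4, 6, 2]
A^⊗2 =
  [0, 6, 2]
  [4, 4, 2]
  [4, 8, 4]

Each entry (A^⊗2)_ij equals the minimum over all length-2 walks i = v_0 → v_1 → … → v_2 = j of Σ_t A[v_t][v_{t+1}]. For example, for (i, j) = (0, 2) we minimise over 3 possible intermediate vertex sequences; the minimum is 2, attained along the walk 0 → 0 → 2.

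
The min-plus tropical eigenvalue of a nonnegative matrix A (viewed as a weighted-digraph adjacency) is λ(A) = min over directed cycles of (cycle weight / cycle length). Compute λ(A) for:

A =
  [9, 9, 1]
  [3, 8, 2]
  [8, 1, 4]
λ(A) = 3/2

Enumerate directed cycles and compute their means (weight / length). Sample:
  cycle 0 → 0: weight = 9, length = 1, mean = 9/1 ≈ 9.000
  cycle 1 → 1: weight = 8, length = 1, mean = 8/1 ≈ 8.000
  cycle 2 → 2: weight = 4, length = 1, mean = 4/1 ≈ 4.000
  cycle 0 → 1 → 0: weight = 12, length = 2, mean = 12/2 ≈ 6.000
  cycle 0 → 2 → 0: weight = 9, length = 2, mean = 9/2 ≈ 4.500
  cycle 1 → 0 → 1: weight = 12, length = 2, mean = 12/2 ≈ 6.000
Minimum mean = 1.500, attained e.g. along the cycle 1 → 2 → 1 with weight 3 and length 2. So λ(A) = 3/2 = 3/2.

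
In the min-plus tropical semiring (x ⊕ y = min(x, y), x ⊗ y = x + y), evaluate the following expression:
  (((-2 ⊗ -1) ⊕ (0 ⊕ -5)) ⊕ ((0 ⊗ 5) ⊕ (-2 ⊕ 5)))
(((-2 ⊗ -1) ⊕ (0 ⊕ -5)) ⊕ ((0 ⊗ 5) ⊕ (-2 ⊕ 5))) = -5

Expand innermost to outermost. Recall ⊕ takes the minimum of its arguments and ⊗ takes their sum. Working out the expression (((-2 ⊗ -1) ⊕ (0 ⊕ -5)) ⊕ ((0 ⊗ 5) ⊕ (-2 ⊕ 5))) gives -5.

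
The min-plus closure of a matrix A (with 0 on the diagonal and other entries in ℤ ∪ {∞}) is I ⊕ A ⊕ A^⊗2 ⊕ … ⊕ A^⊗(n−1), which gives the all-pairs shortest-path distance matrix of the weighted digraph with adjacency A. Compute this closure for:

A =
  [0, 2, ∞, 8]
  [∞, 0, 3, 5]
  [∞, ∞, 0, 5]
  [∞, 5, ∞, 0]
Closure =
  [0, 2, 5, 7]
  [∞, 0, 3, 5]
  [∞, 10, 0, 5]
  [∞, 5, 8, 0]

This is the Floyd-Warshall all-pairs shortest-path computation. For each intermediate vertex k = 0, 1, …, 3, update dist[i][j] ← min(dist[i][j], dist[i][k] + dist[k][j]). The final matrix gives, for each (i, j), the minimum total weight of any directed path from i to j (possibly empty when i = j).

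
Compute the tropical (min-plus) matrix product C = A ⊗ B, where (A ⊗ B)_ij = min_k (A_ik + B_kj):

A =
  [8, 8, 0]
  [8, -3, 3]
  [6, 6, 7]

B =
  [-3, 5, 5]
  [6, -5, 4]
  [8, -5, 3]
A ⊗ B =
  [5, -5, 3]
  [3, -8, 1]
  [3, 1, 10]

Apply the min-plus product entry-by-entry:
  C[0][0] = min over k of (A[0][0] + B[0][0] = 8 + -3 = 5, A[0][1] + B[1][0] = 8 + 6 = 14, A[0][2] + B[2][0] = 0 + 8 = 8) = 5 (attained at k = 0)
  C[0][1] = min over k of (A[0][0] + B[0][1] = 8 + 5 = 13, A[0][1] + B[1][1] = 8 + -5 = 3, A[0][2] + B[2][1] = 0 + -5 = -5) = -5 (attained at k = 2)
  C[0][2] = min over k of (A[0][0] + B[0][2] = 8 + 5 = 13, A[0][1] + B[1][2] = 8 + 4 = 12, A[0][2] + B[2][2] = 0 + 3 = 3) = 3 (attained at k = 2)
  C[1][0] = min over k of (A[1][0] + B[0][0] = 8 + -3 = 5, A[1][1] + B[1][0] = -3 + 6 = 3, A[1][2] + B[2][0] = 3 + 8 = 11) = 3 (attained at k = 1)
  C[1][1] = min over k of (A[1][0] + B[0][1] = 8 + 5 = 13, A[1][1] + B[1][1] = -3 + -5 = -8, A[1][2] + B[2][1] = 3 + -5 = -2) = -8 (attained at k = 1)
  C[1][2] = min over k of (A[1][0] + B[0][2] = 8 + 5 = 13, A[1][1] + B[1][2] = -3 + 4 = 1, A[1][2] + B[2][2] = 3 + 3 = 6) = 1 (attained at k = 1)
  C[2][0] = min over k of (A[2][0] + B[0][0] = 6 + -3 = 3, A[2][1] + B[1][0] = 6 + 6 = 12, A[2][2] + B[2][0] = 7 + 8 = 15) = 3 (attained at k = 0)
  C[2][1] = min over k of (A[2][0] + B[0][1] = 6 + 5 = 11, A[2][1] + B[1][1] = 6 + -5 = 1, A[2][2] + B[2][1] = 7 + -5 = 2) = 1 (attained at k = 1)
  C[2][2] = min over k of (A[2][0] + B[0][2] = 6 + 5 = 11, A[2][1] + B[1][2] = 6 + 4 = 10, A[2][2] + B[2][2] = 7 + 3 = 10) = 10 (attained at k = 1)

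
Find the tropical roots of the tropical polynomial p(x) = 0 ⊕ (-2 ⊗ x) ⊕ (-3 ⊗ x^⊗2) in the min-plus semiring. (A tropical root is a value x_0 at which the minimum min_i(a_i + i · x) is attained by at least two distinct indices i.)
Roots: {1, 2}

Each tropical root is a break point of the lower envelope of the lines y = a_i + i · x (there are 3 lines, with slopes 0, 1, ..., 2). Only the lines that attain the minimum somewhere contribute to roots; other lines are dominated. Here the surviving (envelope) indices are i = 2, i = 1, i = 0.
Intersections between consecutive envelope lines give the roots: for adjacent envelope indices i < j the intersection is x = (a_i − a_j) / (j − i). Reading off the sorted break points: {1, 2}.
Verification: at each break x_0, at least two indices attain the minimum of min_i(a_i + i · x_0).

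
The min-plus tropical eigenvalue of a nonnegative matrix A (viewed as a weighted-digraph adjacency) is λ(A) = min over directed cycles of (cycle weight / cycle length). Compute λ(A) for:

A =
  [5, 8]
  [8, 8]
λ(A) = 5

Enumerate directed cycles and compute their means (weight / length). Sample:
  cycle 0 → 0: weight = 5, length = 1, mean = 5/1 ≈ 5.000
  cycle 1 → 1: weight = 8, length = 1, mean = 8/1 ≈ 8.000
  cycle 0 → 1 → 0: weight = 16, length = 2, mean = 16/2 ≈ 8.000
  cycle 1 → 0 → 1: weight = 16, length = 2, mean = 16/2 ≈ 8.000
Minimum mean = 5.000, attained e.g. along the cycle 0 → 0 with weight 5 and length 1. So λ(A) = 5/1 = 5.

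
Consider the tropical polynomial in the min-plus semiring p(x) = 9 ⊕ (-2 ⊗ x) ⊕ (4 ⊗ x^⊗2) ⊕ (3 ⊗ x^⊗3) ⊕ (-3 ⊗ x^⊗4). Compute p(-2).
p(-2) = -11

A tropical monomial a ⊗ x^⊗i evaluates to a + i · x. Evaluating each term at x = -2:
  Term 0 contributes 9 + 0 · -2 = 9
  Term 1 contributes -2 + 1 · -2 = -4
  Term 2 contributes 4 + 2 · -2 = 0
  Term 3 contributes 3 + 3 · -2 = -3
  Term 4 contributes -3 + 4 · -2 = -11
p(-2) = ⊕ of these = min[9, -4, 0, -3, -11] = -11.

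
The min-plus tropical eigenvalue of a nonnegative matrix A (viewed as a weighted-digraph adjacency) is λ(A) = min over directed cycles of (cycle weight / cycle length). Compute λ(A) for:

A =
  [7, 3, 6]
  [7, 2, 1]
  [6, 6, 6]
λ(A) = 2

Enumerate directed cycles and compute their means (weight / length). Sample:
  cycle 0 → 0: weight = 7, length = 1, mean = 7/1 ≈ 7.000
  cycle 1 → 1: weight = 2, length = 1, mean = 2/1 ≈ 2.000
  cycle 2 → 2: weight = 6, length = 1, mean = 6/1 ≈ 6.000
  cycle 0 → 1 → 0: weight = 10, length = 2, mean = 10/2 ≈ 5.000
  cycle 0 → 2 → 0: weight = 12, length = 2, mean = 12/2 ≈ 6.000
  cycle 1 → 0 → 1: weight = 10, length = 2, mean = 10/2 ≈ 5.000
Minimum mean = 2.000, attained e.g. along the cycle 1 → 1 with weight 2 and length 1. So λ(A) = 2/1 = 2.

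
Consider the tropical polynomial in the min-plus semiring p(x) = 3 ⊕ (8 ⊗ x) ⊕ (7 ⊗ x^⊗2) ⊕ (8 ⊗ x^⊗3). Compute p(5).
p(5) = 3

A tropical monomial a ⊗ x^⊗i evaluates to a + i · x. Evaluating each term at x = 5:
  Term 0 contributes 3 + 0 · 5 = 3
  Term 1 contributes 8 + 1 · 5 = 13
  Term 2 contributes 7 + 2 · 5 = 17
  Term 3 contributes 8 + 3 · 5 = 23
p(5) = ⊕ of these = min[3, 13, 17, 23] = 3.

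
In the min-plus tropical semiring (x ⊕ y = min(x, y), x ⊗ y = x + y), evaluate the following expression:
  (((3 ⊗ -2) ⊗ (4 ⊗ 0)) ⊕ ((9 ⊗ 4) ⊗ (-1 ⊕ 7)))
(((3 ⊗ -2) ⊗ (4 ⊗ 0)) ⊕ ((9 ⊗ 4) ⊗ (-1 ⊕ 7))) = 5

Expand innermost to outermost. Recall ⊕ takes the minimum of its arguments and ⊗ takes their sum. Working out the expression (((3 ⊗ -2) ⊗ (4 ⊗ 0)) ⊕ ((9 ⊗ 4) ⊗ (-1 ⊕ 7))) gives 5.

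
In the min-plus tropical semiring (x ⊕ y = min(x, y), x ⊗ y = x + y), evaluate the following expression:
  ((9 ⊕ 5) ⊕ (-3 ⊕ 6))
((9 ⊕ 5) ⊕ (-3 ⊕ 6)) = -3

Expand innermost to outermost. Recall ⊕ takes the minimum of its arguments and ⊗ takes their sum. Working out the expression ((9 ⊕ 5) ⊕ (-3 ⊕ 6)) gives -3.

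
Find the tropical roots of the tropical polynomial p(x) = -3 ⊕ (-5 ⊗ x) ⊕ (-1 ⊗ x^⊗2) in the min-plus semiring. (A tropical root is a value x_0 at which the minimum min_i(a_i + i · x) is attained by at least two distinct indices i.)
Roots: {-4, 2}

Each tropical root is a break point of the lower envelope of the lines y = a_i + i · x (there are 3 lines, with slopes 0, 1, ..., 2). Only the lines that attain the minimum somewhere contribute to roots; other lines are dominated. Here the surviving (envelope) indices are i = 2, i = 1, i = 0.
Intersections between consecutive envelope lines give the roots: for adjacent envelope indices i < j the intersection is x = (a_i − a_j) / (j − i). Reading off the sorted break points: {-4, 2}.
Verification: at each break x_0, at least two indices attain the minimum of min_i(a_i + i · x_0).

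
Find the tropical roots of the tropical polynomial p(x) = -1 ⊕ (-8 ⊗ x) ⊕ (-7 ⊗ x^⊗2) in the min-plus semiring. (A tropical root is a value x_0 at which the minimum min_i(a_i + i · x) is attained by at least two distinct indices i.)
Roots: {-1, 7}

Each tropical root is a break point of the lower envelope of the lines y = a_i + i · x (there are 3 lines, with slopes 0, 1, ..., 2). Only the lines that attain the minimum somewhere contribute to roots; other lines are dominated. Here the surviving (envelope) indices are i = 2, i = 1, i = 0.
Intersections between consecutive envelope lines give the roots: for adjacent envelope indices i < j the intersection is x = (a_i − a_j) / (j − i). Reading off the sorted break points: {-1, 7}.
Verification: at each break x_0, at least two indices attain the minimum of min_i(a_i + i · x_0).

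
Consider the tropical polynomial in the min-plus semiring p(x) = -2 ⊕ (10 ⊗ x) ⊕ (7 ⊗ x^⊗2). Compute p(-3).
p(-3) = -2

A tropical monomial a ⊗ x^⊗i evaluates to a + i · x. Evaluating each term at x = -3:
  Term 0 contributes -2 + 0 · -3 = -2
  Term 1 contributes 10 + 1 · -3 = 7
  Term 2 contributes 7 + 2 · -3 = 1
p(-3) = ⊕ of these = min[-2, 7, 1] = -2.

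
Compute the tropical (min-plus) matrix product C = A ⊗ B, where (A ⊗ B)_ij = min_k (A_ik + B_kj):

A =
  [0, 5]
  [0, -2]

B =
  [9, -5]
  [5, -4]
A ⊗ B =
  [9, -5]
  [3, -6]

Apply the min-plus product entry-by-entry:
  C[0][0] = min over k of (A[0][0] + B[0][0] = 0 + 9 = 9, A[0][1] + B[1][0] = 5 + 5 = 10) = 9 (attained at k = 0)
  C[0][1] = min over k of (A[0][0] + B[0][1] = 0 + -5 = -5, A[0][1] + B[1][1] = 5 + -4 = 1) = -5 (attained at k = 0)
  C[1][0] = min over k of (A[1][0] + B[0][0] = 0 + 9 = 9, A[1][1] + B[1][0] = -2 + 5 = 3) = 3 (attained at k = 1)
  C[1][1] = min over k of (A[1][0] + B[0][1] = 0 + -5 = -5, A[1][1] + B[1][1] = -2 + -4 = -6) = -6 (attained at k = 1)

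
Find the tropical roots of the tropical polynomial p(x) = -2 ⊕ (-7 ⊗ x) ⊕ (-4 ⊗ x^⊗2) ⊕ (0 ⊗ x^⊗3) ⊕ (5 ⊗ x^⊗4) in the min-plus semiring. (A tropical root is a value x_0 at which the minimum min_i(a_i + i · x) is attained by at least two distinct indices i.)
Roots: {-5, -4, -3, 5}

Each tropical root is a break point of the lower envelope of the lines y = a_i + i · x (there are 5 lines, with slopes 0, 1, ..., 4). Only the lines that attain the minimum somewhere contribute to roots; other lines are dominated. Here the surviving (envelope) indices are i = 4, i = 3, i = 2, i = 1, i = 0.
Intersections between consecutive envelope lines give the roots: for adjacent envelope indices i < j the intersection is x = (a_i − a_j) / (j − i). Reading off the sorted break points: {-5, -4, -3, 5}.
Verification: at each break x_0, at least two indices attain the minimum of min_i(a_i + i · x_0).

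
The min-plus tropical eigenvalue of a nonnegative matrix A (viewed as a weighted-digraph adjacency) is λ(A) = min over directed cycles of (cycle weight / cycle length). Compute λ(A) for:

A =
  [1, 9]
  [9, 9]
λ(A) = 1

Enumerate directed cycles and compute their means (weight / length). Sample:
  cycle 0 → 0: weight = 1, length = 1, mean = 1/1 ≈ 1.000
  cycle 1 → 1: weight = 9, length = 1, mean = 9/1 ≈ 9.000
  cycle 0 → 1 → 0: weight = 18, length = 2, mean = 18/2 ≈ 9.000
  cycle 1 → 0 → 1: weight = 18, length = 2, mean = 18/2 ≈ 9.000
Minimum mean = 1.000, attained e.g. along the cycle 0 → 0 with weight 1 and length 1. So λ(A) = 1/1 = 1.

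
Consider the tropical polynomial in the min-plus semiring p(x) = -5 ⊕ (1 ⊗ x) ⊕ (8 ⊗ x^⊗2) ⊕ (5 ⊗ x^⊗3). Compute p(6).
p(6) = -5

A tropical monomial a ⊗ x^⊗i evaluates to a + i · x. Evaluating each term at x = 6:
  Term 0 contributes -5 + 0 · 6 = -5
  Term 1 contributes 1 + 1 · 6 = 7
  Term 2 contributes 8 + 2 · 6 = 20
  Term 3 contributes 5 + 3 · 6 = 23
p(6) = ⊕ of these = min[-5, 7, 20, 23] = -5.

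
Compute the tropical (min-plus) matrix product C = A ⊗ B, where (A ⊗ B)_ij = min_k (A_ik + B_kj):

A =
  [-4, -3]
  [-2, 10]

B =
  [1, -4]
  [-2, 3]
A ⊗ B =
  [-5, -8]
  [-1, -6]

Apply the min-plus product entry-by-entry:
  C[0][0] = min over k of (A[0][0] + B[0][0] = -4 + 1 = -3, A[0][1] + B[1][0] = -3 + -2 = -5) = -5 (attained at k = 1)
  C[0][1] = min over k of (A[0][0] + B[0][1] = -4 + -4 = -8, A[0][1] + B[1][1] = -3 + 3 = 0) = -8 (attained at k = 0)
  C[1][0] = min over k of (A[1][0] + B[0][0] = -2 + 1 = -1, A[1][1] + B[1][0] = 10 + -2 = 8) = -1 (attained at k = 0)
  C[1][1] = min over k of (A[1][0] + B[0][1] = -2 + -4 = -6, A[1][1] + B[1][1] = 10 + 3 = 13) = -6 (attained at k = 0)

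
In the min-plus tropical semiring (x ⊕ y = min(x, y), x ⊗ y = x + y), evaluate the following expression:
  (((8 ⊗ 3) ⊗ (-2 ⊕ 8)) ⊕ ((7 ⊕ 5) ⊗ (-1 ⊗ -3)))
(((8 ⊗ 3) ⊗ (-2 ⊕ 8)) ⊕ ((7 ⊕ 5) ⊗ (-1 ⊗ -3))) = 1

Expand innermost to outermost. Recall ⊕ takes the minimum of its arguments and ⊗ takes their sum. Working out the expression (((8 ⊗ 3) ⊗ (-2 ⊕ 8)) ⊕ ((7 ⊕ 5) ⊗ (-1 ⊗ -3))) gives 1.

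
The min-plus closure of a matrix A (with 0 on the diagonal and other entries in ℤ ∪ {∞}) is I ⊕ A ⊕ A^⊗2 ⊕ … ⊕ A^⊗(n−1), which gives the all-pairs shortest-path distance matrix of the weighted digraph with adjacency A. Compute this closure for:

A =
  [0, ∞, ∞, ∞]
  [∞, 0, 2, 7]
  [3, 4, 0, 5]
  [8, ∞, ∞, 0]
Closure =
  [0, ∞, ∞, ∞]
  [5, 0, 2, 7]
  [3, 4, 0, 5]
  [8, ∞, ∞, 0]

This is the Floyd-Warshall all-pairs shortest-path computation. For each intermediate vertex k = 0, 1, …, 3, update dist[i][j] ← min(dist[i][j], dist[i][k] + dist[k][j]). The final matrix gives, for each (i, j), the minimum total weight of any directed path from i to j (possibly empty when i = j).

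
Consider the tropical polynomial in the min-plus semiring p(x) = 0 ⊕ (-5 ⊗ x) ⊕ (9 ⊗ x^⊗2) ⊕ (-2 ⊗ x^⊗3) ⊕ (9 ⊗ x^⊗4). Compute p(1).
p(1) = -4

A tropical monomial a ⊗ x^⊗i evaluates to a + i · x. Evaluating each term at x = 1:
  Term 0 contributes 0 + 0 · 1 = 0
  Term 1 contributes -5 + 1 · 1 = -4
  Term 2 contributes 9 + 2 · 1 = 11
  Term 3 contributes -2 + 3 · 1 = 1
  Term 4 contributes 9 + 4 · 1 = 13
p(1) = ⊕ of these = min[0, -4, 11, 1, 13] = -4.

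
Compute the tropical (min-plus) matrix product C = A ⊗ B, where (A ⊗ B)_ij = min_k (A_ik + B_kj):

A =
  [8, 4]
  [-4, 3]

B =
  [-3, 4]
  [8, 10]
A ⊗ B =
  [5, 12]
  [-7, 0]

Apply the min-plus product entry-by-entry:
  C[0][0] = min over k of (A[0][0] + B[0][0] = 8 + -3 = 5, A[0][1] + B[1][0] = 4 + 8 = 12) = 5 (attained at k = 0)
  C[0][1] = min over k of (A[0][0] + B[0][1] = 8 + 4 = 12, A[0][1] + B[1][1] = 4 + 10 = 14) = 12 (attained at k = 0)
  C[1][0] = min over k of (A[1][0] + B[0][0] = -4 + -3 = -7, A[1][1] + B[1][0] = 3 + 8 = 11) = -7 (attained at k = 0)
  C[1][1] = min over k of (A[1][0] + B[0][1] = -4 + 4 = 0, A[1][1] + B[1][1] = 3 + 10 = 13) = 0 (attained at k = 0)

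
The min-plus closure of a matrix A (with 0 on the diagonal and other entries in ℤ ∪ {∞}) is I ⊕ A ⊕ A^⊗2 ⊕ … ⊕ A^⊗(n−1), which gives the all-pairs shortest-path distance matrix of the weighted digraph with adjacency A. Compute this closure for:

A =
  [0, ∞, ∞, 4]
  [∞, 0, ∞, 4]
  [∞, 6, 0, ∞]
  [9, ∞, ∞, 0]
Closure =
  [0, ∞, ∞, 4]
  [13, 0, ∞, 4]
  [19, 6, 0, 10]
  [9, ∞, ∞, 0]

This is the Floyd-Warshall all-pairs shortest-path computation. For each intermediate vertex k = 0, 1, …, 3, update dist[i][j] ← min(dist[i][j], dist[i][k] + dist[k][j]). The final matrix gives, for each (i, j), the minimum total weight of any directed path from i to j (possibly empty when i = j).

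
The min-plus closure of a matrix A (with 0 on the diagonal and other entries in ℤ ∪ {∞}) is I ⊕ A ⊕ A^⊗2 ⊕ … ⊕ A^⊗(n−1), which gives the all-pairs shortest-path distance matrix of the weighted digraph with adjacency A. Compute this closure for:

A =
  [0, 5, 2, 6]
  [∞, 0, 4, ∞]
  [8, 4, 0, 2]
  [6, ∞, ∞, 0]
Closure =
  [0, 5, 2, 4]
  [12, 0, 4, 6]
  [8, 4, 0, 2]
  [6, 11, 8, 0]

This is the Floyd-Warshall all-pairs shortest-path computation. For each intermediate vertex k = 0, 1, …, 3, update dist[i][j] ← min(dist[i][j], dist[i][k] + dist[k][j]). The final matrix gives, for each (i, j), the minimum total weight of any directed path from i to j (possibly empty when i = j).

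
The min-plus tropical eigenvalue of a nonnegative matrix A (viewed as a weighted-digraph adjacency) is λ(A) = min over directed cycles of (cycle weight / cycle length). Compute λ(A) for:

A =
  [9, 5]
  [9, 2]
λ(A) = 2

Enumerate directed cycles and compute their means (weight / length). Sample:
  cycle 0 → 0: weight = 9, length = 1, mean = 9/1 ≈ 9.000
  cycle 1 → 1: weight = 2, length = 1, mean = 2/1 ≈ 2.000
  cycle 0 → 1 → 0: weight = 14, length = 2, mean = 14/2 ≈ 7.000
  cycle 1 → 0 → 1: weight = 14, length = 2, mean = 14/2 ≈ 7.000
Minimum mean = 2.000, attained e.g. along the cycle 1 → 1 with weight 2 and length 1. So λ(A) = 2/1 = 2.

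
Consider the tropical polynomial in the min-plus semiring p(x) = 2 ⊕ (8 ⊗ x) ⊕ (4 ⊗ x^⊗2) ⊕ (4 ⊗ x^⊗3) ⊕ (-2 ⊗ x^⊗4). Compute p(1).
p(1) = 2

A tropical monomial a ⊗ x^⊗i evaluates to a + i · x. Evaluating each term at x = 1:
  Term 0 contributes 2 + 0 · 1 = 2
  Term 1 contributes 8 + 1 · 1 = 9
  Term 2 contributes 4 + 2 · 1 = 6
  Term 3 contributes 4 + 3 · 1 = 7
  Term 4 contributes -2 + 4 · 1 = 2
p(1) = ⊕ of these = min[2, 9, 6, 7, 2] = 2.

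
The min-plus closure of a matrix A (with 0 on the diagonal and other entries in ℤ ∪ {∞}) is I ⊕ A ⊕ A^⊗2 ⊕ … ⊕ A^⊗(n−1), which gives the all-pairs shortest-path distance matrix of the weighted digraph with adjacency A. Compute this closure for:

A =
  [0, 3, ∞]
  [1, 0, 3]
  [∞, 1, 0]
Closure =
  [0, 3, 6]
  [1, 0, 3]
  [2, 1, 0]

This is the Floyd-Warshall all-pairs shortest-path computation. For each intermediate vertex k = 0, 1, …, 2, update dist[i][j] ← min(dist[i][j], dist[i][k] + dist[k][j]). The final matrix gives, for each (i, j), the minimum total weight of any directed path from i to j (possibly empty when i = j).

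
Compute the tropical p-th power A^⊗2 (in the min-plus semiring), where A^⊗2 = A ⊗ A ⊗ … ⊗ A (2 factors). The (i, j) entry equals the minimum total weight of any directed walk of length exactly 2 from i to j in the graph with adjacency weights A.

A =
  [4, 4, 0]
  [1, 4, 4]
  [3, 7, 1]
A^⊗2 =
  [3, 7, 1]
  [5, 5, 1]
  [4, 7, 2]

Each entry (A^⊗2)_ij equals the minimum over all length-2 walks i = v_0 → v_1 → … → v_2 = j of Σ_t A[v_t][v_{t+1}]. For example, for (i, j) = (0, 2) we minimise over 3 possible intermediate vertex sequences; the minimum is 1, attained along the walk 0 → 2 → 2.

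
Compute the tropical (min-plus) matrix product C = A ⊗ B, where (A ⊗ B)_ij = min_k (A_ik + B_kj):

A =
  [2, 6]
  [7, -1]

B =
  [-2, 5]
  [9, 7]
A ⊗ B =
  [0, 7]
  [5, 6]

Apply the min-plus product entry-by-entry:
  C[0][0] = min over k of (A[0][0] + B[0][0] = 2 + -2 = 0, A[0][1] + B[1][0] = 6 + 9 = 15) = 0 (attained at k = 0)
  C[0][1] = min over k of (A[0][0] + B[0][1] = 2 + 5 = 7, A[0][1] + B[1][1] = 6 + 7 = 13) = 7 (attained at k = 0)
  C[1][0] = min over k of (A[1][0] + B[0][0] = 7 + -2 = 5, A[1][1] + B[1][0] = -1 + 9 = 8) = 5 (attained at k = 0)
  C[1][1] = min over k of (A[1][0] + B[0][1] = 7 + 5 = 12, A[1][1] + B[1][1] = -1 + 7 = 6) = 6 (attained at k = 1)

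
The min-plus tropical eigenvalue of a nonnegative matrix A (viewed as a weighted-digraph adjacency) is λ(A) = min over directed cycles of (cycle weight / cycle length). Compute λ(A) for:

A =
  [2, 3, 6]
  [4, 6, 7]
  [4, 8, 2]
λ(A) = 2

Enumerate directed cycles and compute their means (weight / length). Sample:
  cycle 0 → 0: weight = 2, length = 1, mean = 2/1 ≈ 2.000
  cycle 1 → 1: weight = 6, length = 1, mean = 6/1 ≈ 6.000
  cycle 2 → 2: weight = 2, length = 1, mean = 2/1 ≈ 2.000
  cycle 0 → 1 → 0: weight = 7, length = 2, mean = 7/2 ≈ 3.500
  cycle 0 → 2 → 0: weight = 10, length = 2, mean = 10/2 ≈ 5.000
  cycle 1 → 0 → 1: weight = 7, length = 2, mean = 7/2 ≈ 3.500
Minimum mean = 2.000, attained e.g. along the cycle 0 → 0 with weight 2 and length 1. So λ(A) = 2/1 = 2.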